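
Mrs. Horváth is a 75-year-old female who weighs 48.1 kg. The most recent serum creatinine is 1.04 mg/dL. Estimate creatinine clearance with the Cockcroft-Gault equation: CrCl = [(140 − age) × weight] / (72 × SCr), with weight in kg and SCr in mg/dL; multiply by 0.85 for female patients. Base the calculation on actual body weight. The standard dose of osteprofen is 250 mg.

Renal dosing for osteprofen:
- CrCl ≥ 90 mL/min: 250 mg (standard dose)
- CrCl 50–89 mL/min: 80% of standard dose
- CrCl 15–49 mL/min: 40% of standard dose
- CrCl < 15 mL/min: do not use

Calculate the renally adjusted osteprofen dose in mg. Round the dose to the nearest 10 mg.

CrCl = (140 − 75) × 48.1 / (72 × 1.04) × 0.85 = 3126.5 / 74.88 × 0.85 ≈ 35.5 mL/min
CrCl ≈ 35 mL/min → bracket 15–49 mL/min.
40% of 250 mg = 100 mg

100 mg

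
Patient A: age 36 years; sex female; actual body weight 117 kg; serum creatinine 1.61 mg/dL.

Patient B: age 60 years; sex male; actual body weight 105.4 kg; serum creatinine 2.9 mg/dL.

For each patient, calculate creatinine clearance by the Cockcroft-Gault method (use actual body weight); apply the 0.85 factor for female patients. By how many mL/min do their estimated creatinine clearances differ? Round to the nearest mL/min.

49 mL/min

Patient A: CrCl = (140 − 36) × 117 / (72 × 1.61) × 0.85 = 12168.0 / 115.92 × 0.85 ≈ 89.2 mL/min
Patient B: CrCl = (140 − 60) × 105.4 / (72 × 2.9) = 8432.0 / 208.80 ≈ 40.4 mL/min
|89.2 − 40.4| = 48.8 mL/min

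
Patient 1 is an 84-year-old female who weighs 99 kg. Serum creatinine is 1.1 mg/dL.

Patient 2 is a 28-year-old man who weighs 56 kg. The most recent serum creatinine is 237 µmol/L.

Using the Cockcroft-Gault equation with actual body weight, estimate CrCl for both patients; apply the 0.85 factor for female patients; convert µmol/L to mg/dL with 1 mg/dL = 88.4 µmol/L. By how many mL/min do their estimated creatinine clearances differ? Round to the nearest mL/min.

27 mL/min

Patient 1: CrCl = (140 − 84) × 99 / (72 × 1.1) × 0.85 = 5544.0 / 79.20 × 0.85 ≈ 59.5 mL/min
Patient 2: SCr = 237 / 88.4 = 2.681 mg/dL
Patient 2: CrCl = (140 − 28) × 56 / (72 × 2.681) = 6272.0 / 193.03 ≈ 32.5 mL/min
|59.5 − 32.5| = 27.0 mL/min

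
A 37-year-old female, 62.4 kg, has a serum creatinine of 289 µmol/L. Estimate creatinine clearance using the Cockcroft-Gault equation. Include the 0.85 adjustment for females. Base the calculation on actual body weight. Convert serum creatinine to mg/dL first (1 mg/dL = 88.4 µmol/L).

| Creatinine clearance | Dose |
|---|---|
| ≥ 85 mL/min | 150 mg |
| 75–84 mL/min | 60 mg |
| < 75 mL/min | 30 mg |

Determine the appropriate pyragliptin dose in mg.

30 mg

SCr = 289 / 88.4 = 3.269 mg/dL
CrCl = (140 − 37) × 62.4 / (72 × 3.269) × 0.85 = 6427.2 / 235.37 × 0.85 ≈ 23.2 mL/min
CrCl ≈ 23 mL/min → bracket < 75 mL/min.
Dose for this bracket: 30 mg.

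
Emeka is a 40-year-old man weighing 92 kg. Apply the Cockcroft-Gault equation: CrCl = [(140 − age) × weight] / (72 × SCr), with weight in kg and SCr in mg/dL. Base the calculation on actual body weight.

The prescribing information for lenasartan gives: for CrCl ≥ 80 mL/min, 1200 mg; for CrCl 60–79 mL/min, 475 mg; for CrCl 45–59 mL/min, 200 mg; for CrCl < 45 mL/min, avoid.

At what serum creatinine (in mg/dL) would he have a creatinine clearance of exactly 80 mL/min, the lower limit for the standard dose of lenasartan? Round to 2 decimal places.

1.60 mg/dL

Standard dose requires CrCl ≥ 80 mL/min.
Set (140 − 40) × 92 / (72 × SCr) = 80
SCr = (140 − 40) × 92 / (72 × 80) = 1.597 mg/dL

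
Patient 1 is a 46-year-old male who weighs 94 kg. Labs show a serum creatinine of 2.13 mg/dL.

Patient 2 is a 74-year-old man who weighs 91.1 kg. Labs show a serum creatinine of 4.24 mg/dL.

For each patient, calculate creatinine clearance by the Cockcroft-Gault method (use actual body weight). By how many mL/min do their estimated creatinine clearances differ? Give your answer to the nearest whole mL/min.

38 mL/min

Patient 1: CrCl = (140 − 46) × 94 / (72 × 2.13) = 8836.0 / 153.36 ≈ 57.6 mL/min
Patient 2: CrCl = (140 − 74) × 91.1 / (72 × 4.24) = 6012.6 / 305.28 ≈ 19.7 mL/min
|57.6 − 19.7| = 37.9 mL/min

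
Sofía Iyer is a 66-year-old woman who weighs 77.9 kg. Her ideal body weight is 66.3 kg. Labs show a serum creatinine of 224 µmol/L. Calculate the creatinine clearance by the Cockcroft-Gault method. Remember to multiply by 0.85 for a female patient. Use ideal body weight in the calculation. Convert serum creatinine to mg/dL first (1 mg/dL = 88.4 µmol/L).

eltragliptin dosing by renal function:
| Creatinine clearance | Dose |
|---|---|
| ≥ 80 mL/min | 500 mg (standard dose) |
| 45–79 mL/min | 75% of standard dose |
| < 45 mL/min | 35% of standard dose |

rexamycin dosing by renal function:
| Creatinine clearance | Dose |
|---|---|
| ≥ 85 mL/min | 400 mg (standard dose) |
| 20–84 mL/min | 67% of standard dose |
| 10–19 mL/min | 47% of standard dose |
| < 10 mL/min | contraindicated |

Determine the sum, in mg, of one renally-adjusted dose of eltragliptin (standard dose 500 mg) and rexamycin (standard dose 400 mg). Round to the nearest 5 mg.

SCr = 224 / 88.4 = 2.534 mg/dL
CrCl = (140 − 66) × 66.3 / (72 × 2.534) × 0.85 = 4906.2 / 182.45 × 0.85 ≈ 22.9 mL/min
CrCl ≈ 23 mL/min.
eltragliptin: < 45 mL/min → 35% of 500 mg = 175 mg.
rexamycin: 20–84 mL/min → 67% of 400 mg = 268 mg.
Total = 175 + 268 = 443 mg.

445 mg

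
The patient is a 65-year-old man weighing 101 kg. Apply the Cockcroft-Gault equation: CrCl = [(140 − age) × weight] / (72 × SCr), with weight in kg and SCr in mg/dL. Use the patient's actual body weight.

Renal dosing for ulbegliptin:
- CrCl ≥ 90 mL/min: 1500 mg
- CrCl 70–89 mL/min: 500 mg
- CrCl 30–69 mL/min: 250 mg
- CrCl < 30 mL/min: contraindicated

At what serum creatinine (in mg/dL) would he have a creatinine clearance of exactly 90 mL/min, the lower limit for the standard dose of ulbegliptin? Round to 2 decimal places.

1.17 mg/dL

Standard dose requires CrCl ≥ 90 mL/min.
Set (140 − 65) × 101 / (72 × SCr) = 90
SCr = (140 − 65) × 101 / (72 × 90) = 1.169 mg/dL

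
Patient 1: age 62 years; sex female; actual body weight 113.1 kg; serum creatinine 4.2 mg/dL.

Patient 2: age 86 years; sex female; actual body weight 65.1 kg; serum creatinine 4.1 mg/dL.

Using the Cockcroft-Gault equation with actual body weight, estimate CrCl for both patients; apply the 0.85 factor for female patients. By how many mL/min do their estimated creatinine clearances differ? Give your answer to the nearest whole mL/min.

Patient 1: CrCl = (140 − 62) × 113.1 / (72 × 4.2) × 0.85 = 8821.8 / 302.40 × 0.85 ≈ 24.8 mL/min
Patient 2: CrCl = (140 − 86) × 65.1 / (72 × 4.1) × 0.85 = 3515.4 / 295.20 × 0.85 ≈ 10.1 mL/min
|24.8 − 10.1| = 14.7 mL/min

15 mL/min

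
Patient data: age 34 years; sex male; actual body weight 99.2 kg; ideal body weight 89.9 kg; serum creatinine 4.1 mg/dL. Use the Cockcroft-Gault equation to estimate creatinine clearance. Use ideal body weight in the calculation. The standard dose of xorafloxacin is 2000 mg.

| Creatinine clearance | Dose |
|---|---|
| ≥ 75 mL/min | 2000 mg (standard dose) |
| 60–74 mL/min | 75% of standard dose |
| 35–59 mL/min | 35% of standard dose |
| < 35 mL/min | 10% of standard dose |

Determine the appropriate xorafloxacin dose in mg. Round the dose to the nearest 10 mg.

200 mg

CrCl = (140 − 34) × 89.9 / (72 × 4.1) = 9529.4 / 295.20 ≈ 32.3 mL/min
CrCl ≈ 32 mL/min → bracket < 35 mL/min.
10% of 2000 mg = 200 mg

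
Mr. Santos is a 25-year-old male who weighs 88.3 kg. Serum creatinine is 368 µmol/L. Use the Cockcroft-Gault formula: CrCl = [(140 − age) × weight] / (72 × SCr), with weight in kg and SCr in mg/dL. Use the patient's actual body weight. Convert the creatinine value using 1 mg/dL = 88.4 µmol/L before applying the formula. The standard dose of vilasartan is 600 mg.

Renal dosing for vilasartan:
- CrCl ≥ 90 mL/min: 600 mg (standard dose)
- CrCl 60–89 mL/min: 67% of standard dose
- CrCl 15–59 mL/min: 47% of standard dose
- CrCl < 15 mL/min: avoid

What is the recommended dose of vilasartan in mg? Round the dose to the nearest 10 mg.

SCr = 368 / 88.4 = 4.163 mg/dL
CrCl = (140 − 25) × 88.3 / (72 × 4.163) = 10154.5 / 299.74 ≈ 33.9 mL/min
CrCl ≈ 34 mL/min → bracket 15–59 mL/min.
47% of 600 mg = 282 mg → 280 mg

280 mg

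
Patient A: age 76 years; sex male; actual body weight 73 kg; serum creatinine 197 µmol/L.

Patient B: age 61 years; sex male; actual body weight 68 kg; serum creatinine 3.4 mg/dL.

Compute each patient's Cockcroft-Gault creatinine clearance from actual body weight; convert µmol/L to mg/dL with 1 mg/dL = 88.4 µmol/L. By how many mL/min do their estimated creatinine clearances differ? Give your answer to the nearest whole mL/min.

Patient A: SCr = 197 / 88.4 = 2.229 mg/dL
Patient A: CrCl = (140 − 76) × 73 / (72 × 2.229) = 4672.0 / 160.49 ≈ 29.1 mL/min
Patient B: CrCl = (140 − 61) × 68 / (72 × 3.4) = 5372.0 / 244.80 ≈ 21.9 mL/min
|29.1 − 21.9| = 7.2 mL/min

7 mL/min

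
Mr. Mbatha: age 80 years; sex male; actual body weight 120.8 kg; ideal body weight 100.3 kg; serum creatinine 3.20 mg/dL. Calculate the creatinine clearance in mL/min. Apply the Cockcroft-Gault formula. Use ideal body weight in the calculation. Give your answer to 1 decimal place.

26.1 mL/min

CrCl = (140 − 80) × 100.3 / (72 × 3.2) = 6018.0 / 230.40 ≈ 26.1 mL/min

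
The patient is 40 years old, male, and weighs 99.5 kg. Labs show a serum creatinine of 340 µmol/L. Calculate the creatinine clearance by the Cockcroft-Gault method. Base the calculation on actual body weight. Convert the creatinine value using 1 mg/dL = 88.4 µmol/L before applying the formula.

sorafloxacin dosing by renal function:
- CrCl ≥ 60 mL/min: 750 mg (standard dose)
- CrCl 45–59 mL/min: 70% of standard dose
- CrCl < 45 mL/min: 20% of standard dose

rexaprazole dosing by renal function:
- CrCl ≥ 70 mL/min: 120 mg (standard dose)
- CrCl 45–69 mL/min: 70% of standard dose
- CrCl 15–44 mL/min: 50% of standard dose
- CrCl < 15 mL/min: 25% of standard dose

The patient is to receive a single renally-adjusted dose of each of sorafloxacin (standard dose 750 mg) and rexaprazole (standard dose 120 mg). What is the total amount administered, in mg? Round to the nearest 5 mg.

SCr = 340 / 88.4 = 3.846 mg/dL
CrCl = (140 − 40) × 99.5 / (72 × 3.846) = 9950.0 / 276.91 ≈ 35.9 mL/min
CrCl ≈ 36 mL/min.
sorafloxacin: < 45 mL/min → 20% of 750 mg = 150 mg.
rexaprazole: 15–44 mL/min → 50% of 120 mg = 60 mg.
Total = 150 + 60 = 210 mg.

210 mg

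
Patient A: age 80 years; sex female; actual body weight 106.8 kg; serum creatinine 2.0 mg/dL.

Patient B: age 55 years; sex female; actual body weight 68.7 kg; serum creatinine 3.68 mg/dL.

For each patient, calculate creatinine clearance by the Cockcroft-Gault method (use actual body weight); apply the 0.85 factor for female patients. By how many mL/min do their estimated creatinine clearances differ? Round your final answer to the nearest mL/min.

Patient A: CrCl = (140 − 80) × 106.8 / (72 × 2) × 0.85 = 6408.0 / 144.00 × 0.85 ≈ 37.8 mL/min
Patient B: CrCl = (140 − 55) × 68.7 / (72 × 3.68) × 0.85 = 5839.5 / 264.96 × 0.85 ≈ 18.7 mL/min
|37.8 − 18.7| = 19.1 mL/min

19 mL/min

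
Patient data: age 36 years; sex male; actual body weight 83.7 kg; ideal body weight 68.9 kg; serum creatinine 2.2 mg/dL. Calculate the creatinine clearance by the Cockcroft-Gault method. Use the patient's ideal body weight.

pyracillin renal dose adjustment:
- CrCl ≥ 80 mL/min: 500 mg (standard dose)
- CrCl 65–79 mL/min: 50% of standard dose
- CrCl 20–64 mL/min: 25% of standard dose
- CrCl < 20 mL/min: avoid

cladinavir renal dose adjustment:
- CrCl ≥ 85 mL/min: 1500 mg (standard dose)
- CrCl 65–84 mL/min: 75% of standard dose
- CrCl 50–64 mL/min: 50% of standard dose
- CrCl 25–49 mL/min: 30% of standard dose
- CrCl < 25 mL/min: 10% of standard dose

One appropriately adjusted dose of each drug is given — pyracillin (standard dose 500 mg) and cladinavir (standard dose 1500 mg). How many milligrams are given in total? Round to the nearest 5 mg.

575 mg

CrCl = (140 − 36) × 68.9 / (72 × 2.2) = 7165.6 / 158.40 ≈ 45.2 mL/min
CrCl ≈ 45 mL/min.
pyracillin: 20–64 mL/min → 25% of 500 mg = 125 mg.
cladinavir: 25–49 mL/min → 30% of 1500 mg = 450 mg.
Total = 125 + 450 = 575 mg.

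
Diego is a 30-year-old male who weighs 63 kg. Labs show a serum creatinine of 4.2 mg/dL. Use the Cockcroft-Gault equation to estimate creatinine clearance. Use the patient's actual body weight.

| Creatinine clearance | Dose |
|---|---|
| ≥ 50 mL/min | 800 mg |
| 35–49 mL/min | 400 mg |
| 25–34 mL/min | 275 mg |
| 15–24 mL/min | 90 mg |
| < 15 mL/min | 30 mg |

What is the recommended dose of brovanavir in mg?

90 mg

CrCl = (140 − 30) × 63 / (72 × 4.2) = 6930.0 / 302.40 ≈ 22.9 mL/min
CrCl ≈ 23 mL/min → bracket 15–24 mL/min.
Dose for this bracket: 90 mg.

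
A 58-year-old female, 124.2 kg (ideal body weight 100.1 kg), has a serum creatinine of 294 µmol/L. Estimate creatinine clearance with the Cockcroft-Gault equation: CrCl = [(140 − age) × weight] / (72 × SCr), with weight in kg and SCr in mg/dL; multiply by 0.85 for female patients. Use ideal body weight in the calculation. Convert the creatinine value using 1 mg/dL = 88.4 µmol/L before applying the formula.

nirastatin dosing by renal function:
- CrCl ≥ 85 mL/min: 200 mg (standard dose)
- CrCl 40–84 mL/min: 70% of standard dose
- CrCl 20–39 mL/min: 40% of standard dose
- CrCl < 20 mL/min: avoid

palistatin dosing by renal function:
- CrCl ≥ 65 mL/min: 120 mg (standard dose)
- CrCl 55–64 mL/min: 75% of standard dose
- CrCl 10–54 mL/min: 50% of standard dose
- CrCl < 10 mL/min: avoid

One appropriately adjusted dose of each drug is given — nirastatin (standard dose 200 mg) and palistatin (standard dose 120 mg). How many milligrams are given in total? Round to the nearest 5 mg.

SCr = 294 / 88.4 = 3.326 mg/dL
CrCl = (140 − 58) × 100.1 / (72 × 3.326) × 0.85 = 8208.2 / 239.47 × 0.85 ≈ 29.1 mL/min
CrCl ≈ 29 mL/min.
nirastatin: 20–39 mL/min → 40% of 200 mg = 80 mg.
palistatin: 10–54 mL/min → 50% of 120 mg = 60 mg.
Total = 80 + 60 = 140 mg.

140 mg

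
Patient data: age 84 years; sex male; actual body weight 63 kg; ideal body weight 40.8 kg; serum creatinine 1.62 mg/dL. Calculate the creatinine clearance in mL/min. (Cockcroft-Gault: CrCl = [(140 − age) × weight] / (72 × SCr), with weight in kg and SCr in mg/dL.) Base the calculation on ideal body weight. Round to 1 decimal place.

19.6 mL/min

CrCl = (140 − 84) × 40.8 / (72 × 1.62) = 2284.8 / 116.64 ≈ 19.6 mL/min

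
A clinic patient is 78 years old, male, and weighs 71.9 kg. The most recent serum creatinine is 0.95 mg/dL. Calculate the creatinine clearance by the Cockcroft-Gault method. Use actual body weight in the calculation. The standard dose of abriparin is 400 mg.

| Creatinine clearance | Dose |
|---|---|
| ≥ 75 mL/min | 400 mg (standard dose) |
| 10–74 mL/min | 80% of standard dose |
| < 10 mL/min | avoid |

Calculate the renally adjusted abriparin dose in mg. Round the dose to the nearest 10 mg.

320 mg

CrCl = (140 − 78) × 71.9 / (72 × 0.95) = 4457.8 / 68.40 ≈ 65.2 mL/min
CrCl ≈ 65 mL/min → bracket 10–74 mL/min.
80% of 400 mg = 320 mg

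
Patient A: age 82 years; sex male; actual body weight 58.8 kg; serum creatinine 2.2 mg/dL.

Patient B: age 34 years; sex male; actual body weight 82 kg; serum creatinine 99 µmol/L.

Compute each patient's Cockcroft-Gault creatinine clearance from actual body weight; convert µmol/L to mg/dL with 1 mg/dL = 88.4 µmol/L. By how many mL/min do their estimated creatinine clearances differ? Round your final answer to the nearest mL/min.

Patient A: CrCl = (140 − 82) × 58.8 / (72 × 2.2) = 3410.4 / 158.40 ≈ 21.5 mL/min
Patient B: SCr = 99 / 88.4 = 1.12 mg/dL
Patient B: CrCl = (140 − 34) × 82 / (72 × 1.12) = 8692.0 / 80.64 ≈ 107.8 mL/min
|21.5 − 107.8| = 86.3 mL/min

86 mL/min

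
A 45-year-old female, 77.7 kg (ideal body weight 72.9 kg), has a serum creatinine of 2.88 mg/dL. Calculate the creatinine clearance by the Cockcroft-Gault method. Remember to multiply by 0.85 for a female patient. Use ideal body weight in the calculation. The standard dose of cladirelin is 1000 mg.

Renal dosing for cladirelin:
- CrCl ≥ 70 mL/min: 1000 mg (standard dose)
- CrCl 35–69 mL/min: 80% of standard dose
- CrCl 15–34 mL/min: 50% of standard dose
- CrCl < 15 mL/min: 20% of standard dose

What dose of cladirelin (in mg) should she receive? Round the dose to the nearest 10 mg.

CrCl = (140 − 45) × 72.9 / (72 × 2.88) × 0.85 = 6925.5 / 207.36 × 0.85 ≈ 28.4 mL/min
CrCl ≈ 28 mL/min → bracket 15–34 mL/min.
50% of 1000 mg = 500 mg

500 mg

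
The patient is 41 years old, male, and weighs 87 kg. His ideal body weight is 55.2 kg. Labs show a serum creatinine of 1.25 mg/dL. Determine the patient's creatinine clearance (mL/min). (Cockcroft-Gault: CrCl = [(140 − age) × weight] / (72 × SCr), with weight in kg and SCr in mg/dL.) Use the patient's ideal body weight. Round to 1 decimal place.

CrCl = (140 − 41) × 55.2 / (72 × 1.25) = 5464.8 / 90.00 ≈ 60.7 mL/min

60.7 mL/min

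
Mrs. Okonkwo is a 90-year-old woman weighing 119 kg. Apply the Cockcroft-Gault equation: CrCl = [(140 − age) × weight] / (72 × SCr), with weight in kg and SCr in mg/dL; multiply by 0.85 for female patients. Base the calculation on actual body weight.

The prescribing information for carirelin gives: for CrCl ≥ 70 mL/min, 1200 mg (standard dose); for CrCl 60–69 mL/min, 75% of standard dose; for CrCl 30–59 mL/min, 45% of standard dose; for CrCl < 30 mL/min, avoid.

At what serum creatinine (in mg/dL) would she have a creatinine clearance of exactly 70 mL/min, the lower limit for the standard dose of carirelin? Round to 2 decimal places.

1.00 mg/dL

Standard dose requires CrCl ≥ 70 mL/min.
Set (140 − 90) × 119 × 0.85 / (72 × SCr) = 70
SCr = (140 − 90) × 119 × 0.85 / (72 × 70) = 1.003 mg/dL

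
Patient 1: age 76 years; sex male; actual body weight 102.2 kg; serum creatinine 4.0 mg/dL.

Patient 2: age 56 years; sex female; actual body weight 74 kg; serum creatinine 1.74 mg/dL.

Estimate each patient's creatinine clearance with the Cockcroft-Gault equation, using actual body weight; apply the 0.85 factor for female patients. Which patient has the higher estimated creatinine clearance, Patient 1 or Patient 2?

Patient 1: CrCl = (140 − 76) × 102.2 / (72 × 4) = 6540.8 / 288.00 ≈ 22.7 mL/min
Patient 2: CrCl = (140 − 56) × 74 / (72 × 1.74) × 0.85 = 6216.0 / 125.28 × 0.85 ≈ 42.2 mL/min
22.7 vs 42.2 mL/min → Patient 2 is higher.

Patient 2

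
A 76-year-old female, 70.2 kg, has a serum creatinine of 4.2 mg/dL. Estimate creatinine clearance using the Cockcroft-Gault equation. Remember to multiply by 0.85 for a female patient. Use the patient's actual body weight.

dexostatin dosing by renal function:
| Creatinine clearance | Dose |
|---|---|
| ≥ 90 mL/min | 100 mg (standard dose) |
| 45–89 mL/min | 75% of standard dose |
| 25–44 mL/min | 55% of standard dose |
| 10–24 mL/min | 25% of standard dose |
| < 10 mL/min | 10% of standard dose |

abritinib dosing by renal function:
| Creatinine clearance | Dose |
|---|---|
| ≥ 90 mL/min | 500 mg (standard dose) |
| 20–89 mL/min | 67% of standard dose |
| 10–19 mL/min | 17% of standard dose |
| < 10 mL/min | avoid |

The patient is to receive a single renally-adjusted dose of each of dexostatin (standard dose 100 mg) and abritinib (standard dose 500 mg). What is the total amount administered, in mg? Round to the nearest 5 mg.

CrCl = (140 − 76) × 70.2 / (72 × 4.2) × 0.85 = 4492.8 / 302.40 × 0.85 ≈ 12.6 mL/min
CrCl ≈ 13 mL/min.
dexostatin: 10–24 mL/min → 25% of 100 mg = 25 mg.
abritinib: 10–19 mL/min → 17% of 500 mg = 85 mg.
Total = 25 + 85 = 110 mg.

110 mg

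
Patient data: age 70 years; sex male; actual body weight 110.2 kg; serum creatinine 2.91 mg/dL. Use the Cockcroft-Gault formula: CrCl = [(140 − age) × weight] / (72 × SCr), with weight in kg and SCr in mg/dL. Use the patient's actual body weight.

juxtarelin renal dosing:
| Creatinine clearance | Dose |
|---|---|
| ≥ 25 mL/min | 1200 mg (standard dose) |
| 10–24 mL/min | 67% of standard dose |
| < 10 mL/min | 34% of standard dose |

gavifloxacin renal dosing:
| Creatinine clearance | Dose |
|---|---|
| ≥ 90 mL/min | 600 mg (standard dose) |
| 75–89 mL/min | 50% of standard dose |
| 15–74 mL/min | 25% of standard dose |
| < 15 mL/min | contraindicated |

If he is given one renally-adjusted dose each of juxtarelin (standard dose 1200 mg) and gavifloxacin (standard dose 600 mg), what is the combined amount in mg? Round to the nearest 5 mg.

1350 mg

CrCl = (140 − 70) × 110.2 / (72 × 2.91) = 7714.0 / 209.52 ≈ 36.8 mL/min
CrCl ≈ 37 mL/min.
juxtarelin: ≥ 25 mL/min → 100% of 1200 mg = 1200 mg.
gavifloxacin: 15–74 mL/min → 25% of 600 mg = 150 mg.
Total = 1200 + 150 = 1350 mg.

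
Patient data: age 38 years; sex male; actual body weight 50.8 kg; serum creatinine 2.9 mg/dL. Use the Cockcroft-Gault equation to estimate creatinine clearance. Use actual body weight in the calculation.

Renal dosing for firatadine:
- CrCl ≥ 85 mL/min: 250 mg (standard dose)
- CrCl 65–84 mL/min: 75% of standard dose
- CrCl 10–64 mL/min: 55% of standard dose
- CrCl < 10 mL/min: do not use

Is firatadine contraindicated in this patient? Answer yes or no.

CrCl = (140 − 38) × 50.8 / (72 × 2.9) = 5181.6 / 208.80 ≈ 24.8 mL/min
CrCl ≈ 25 mL/min, which is ≥ 10 mL/min.

no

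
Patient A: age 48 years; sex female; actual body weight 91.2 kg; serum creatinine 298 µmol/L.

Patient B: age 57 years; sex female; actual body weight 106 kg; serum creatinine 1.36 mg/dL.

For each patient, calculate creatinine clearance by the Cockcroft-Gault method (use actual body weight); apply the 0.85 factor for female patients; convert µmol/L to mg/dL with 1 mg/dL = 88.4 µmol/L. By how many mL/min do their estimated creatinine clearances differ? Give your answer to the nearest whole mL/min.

47 mL/min

Patient A: SCr = 298 / 88.4 = 3.371 mg/dL
Patient A: CrCl = (140 − 48) × 91.2 / (72 × 3.371) × 0.85 = 8390.4 / 242.71 × 0.85 ≈ 29.4 mL/min
Patient B: CrCl = (140 − 57) × 106 / (72 × 1.36) × 0.85 = 8798.0 / 97.92 × 0.85 ≈ 76.4 mL/min
|29.4 − 76.4| = 47.0 mL/min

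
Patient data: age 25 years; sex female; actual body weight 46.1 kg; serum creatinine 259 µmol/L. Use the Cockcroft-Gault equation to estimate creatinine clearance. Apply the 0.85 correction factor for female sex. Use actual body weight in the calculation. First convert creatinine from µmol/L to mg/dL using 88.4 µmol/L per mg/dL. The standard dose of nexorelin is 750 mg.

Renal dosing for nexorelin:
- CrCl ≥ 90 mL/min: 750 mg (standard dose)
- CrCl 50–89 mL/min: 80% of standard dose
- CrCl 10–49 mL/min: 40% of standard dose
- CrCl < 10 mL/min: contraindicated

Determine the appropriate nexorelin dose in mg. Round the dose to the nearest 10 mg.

SCr = 259 / 88.4 = 2.93 mg/dL
CrCl = (140 − 25) × 46.1 / (72 × 2.93) × 0.85 = 5301.5 / 210.96 × 0.85 ≈ 21.4 mL/min
CrCl ≈ 21 mL/min → bracket 10–49 mL/min.
40% of 750 mg = 300 mg

300 mg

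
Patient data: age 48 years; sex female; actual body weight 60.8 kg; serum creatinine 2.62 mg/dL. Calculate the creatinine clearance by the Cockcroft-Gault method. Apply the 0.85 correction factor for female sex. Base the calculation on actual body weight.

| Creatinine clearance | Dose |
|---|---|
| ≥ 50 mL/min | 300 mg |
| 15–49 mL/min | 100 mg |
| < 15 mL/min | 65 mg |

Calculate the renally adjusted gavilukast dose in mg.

100 mg

CrCl = (140 − 48) × 60.8 / (72 × 2.62) × 0.85 = 5593.6 / 188.64 × 0.85 ≈ 25.2 mL/min
CrCl ≈ 25 mL/min → bracket 15–49 mL/min.
Dose for this bracket: 100 mg.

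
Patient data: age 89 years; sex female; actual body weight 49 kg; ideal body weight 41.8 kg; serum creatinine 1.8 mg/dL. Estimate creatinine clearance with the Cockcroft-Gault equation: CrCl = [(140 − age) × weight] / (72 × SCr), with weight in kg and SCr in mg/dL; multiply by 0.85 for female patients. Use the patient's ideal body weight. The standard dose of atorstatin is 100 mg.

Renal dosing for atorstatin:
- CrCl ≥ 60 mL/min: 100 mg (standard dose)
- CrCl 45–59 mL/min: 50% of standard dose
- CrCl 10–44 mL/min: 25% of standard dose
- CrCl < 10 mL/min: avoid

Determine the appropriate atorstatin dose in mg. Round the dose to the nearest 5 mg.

CrCl = (140 − 89) × 41.8 / (72 × 1.8) × 0.85 = 2131.8 / 129.60 × 0.85 ≈ 14.0 mL/min
CrCl ≈ 14 mL/min → bracket 10–44 mL/min.
25% of 100 mg = 25 mg

25 mg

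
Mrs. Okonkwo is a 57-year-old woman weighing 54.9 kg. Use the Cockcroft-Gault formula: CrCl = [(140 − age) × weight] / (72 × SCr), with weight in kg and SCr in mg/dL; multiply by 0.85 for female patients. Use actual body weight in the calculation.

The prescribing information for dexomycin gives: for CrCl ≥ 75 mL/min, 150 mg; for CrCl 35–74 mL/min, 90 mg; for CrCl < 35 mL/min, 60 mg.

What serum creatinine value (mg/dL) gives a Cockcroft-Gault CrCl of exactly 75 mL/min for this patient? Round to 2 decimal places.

Standard dose requires CrCl ≥ 75 mL/min.
Set (140 − 57) × 54.9 × 0.85 / (72 × SCr) = 75
SCr = (140 − 57) × 54.9 × 0.85 / (72 × 75) = 0.717 mg/dL

0.72 mg/dL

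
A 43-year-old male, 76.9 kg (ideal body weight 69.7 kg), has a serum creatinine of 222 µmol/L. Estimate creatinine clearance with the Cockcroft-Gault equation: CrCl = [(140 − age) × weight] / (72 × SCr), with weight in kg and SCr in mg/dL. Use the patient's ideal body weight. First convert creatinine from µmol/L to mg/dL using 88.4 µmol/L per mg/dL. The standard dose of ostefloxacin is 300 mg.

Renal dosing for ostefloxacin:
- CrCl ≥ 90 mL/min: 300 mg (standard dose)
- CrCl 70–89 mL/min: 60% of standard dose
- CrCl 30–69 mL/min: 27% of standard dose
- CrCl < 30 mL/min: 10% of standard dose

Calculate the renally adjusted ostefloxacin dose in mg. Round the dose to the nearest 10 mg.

80 mg

SCr = 222 / 88.4 = 2.511 mg/dL
CrCl = (140 − 43) × 69.7 / (72 × 2.511) = 6760.9 / 180.79 ≈ 37.4 mL/min
CrCl ≈ 37 mL/min → bracket 30–69 mL/min.
27% of 300 mg = 81 mg → 80 mg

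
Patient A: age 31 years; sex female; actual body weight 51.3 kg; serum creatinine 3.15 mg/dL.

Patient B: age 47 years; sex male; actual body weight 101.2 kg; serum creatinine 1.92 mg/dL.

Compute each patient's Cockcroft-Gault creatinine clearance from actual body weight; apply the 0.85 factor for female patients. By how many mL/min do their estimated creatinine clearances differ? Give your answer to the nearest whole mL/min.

47 mL/min

Patient A: CrCl = (140 − 31) × 51.3 / (72 × 3.15) × 0.85 = 5591.7 / 226.80 × 0.85 ≈ 21.0 mL/min
Patient B: CrCl = (140 − 47) × 101.2 / (72 × 1.92) = 9411.6 / 138.24 ≈ 68.1 mL/min
|21.0 − 68.1| = 47.1 mL/min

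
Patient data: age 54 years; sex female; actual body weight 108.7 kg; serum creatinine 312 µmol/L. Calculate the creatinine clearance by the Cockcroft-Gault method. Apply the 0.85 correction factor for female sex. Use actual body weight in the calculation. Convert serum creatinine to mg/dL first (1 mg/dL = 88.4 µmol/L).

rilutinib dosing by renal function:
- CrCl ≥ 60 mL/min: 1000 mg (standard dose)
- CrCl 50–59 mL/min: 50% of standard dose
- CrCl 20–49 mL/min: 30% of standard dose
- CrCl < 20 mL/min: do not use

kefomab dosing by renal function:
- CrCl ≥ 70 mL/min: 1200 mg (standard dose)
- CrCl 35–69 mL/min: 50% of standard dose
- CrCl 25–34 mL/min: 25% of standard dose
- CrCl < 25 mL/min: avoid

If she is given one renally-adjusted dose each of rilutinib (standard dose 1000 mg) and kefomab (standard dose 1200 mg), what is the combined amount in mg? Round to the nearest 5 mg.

SCr = 312 / 88.4 = 3.529 mg/dL
CrCl = (140 − 54) × 108.7 / (72 × 3.529) × 0.85 = 9348.2 / 254.09 × 0.85 ≈ 31.3 mL/min
CrCl ≈ 31 mL/min.
rilutinib: 20–49 mL/min → 30% of 1000 mg = 300 mg.
kefomab: 25–34 mL/min → 25% of 1200 mg = 300 mg.
Total = 300 + 300 = 600 mg.

600 mg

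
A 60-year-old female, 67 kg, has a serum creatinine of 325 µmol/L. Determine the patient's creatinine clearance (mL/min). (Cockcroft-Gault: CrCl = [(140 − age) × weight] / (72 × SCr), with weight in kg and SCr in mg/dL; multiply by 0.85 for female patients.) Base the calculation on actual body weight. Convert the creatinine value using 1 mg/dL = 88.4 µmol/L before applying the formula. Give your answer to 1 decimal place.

17.2 mL/min

SCr = 325 / 88.4 = 3.676 mg/dL
CrCl = (140 − 60) × 67 / (72 × 3.676) × 0.85 = 5360.0 / 264.67 × 0.85 ≈ 17.2 mL/min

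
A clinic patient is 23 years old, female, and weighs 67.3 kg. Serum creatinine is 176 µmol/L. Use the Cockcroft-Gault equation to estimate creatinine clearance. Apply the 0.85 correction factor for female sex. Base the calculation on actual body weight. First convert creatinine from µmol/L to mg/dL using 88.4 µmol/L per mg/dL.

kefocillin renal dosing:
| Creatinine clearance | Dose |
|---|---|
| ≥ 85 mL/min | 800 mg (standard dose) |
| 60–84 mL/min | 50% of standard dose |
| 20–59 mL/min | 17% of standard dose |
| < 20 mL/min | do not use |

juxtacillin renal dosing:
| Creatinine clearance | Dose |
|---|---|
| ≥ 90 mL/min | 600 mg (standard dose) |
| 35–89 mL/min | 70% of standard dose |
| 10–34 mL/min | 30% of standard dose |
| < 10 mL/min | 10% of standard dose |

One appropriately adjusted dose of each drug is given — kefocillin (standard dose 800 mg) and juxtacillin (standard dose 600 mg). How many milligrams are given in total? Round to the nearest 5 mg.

555 mg

SCr = 176 / 88.4 = 1.991 mg/dL
CrCl = (140 − 23) × 67.3 / (72 × 1.991) × 0.85 = 7874.1 / 143.35 × 0.85 ≈ 46.7 mL/min
CrCl ≈ 47 mL/min.
kefocillin: 20–59 mL/min → 17% of 800 mg = 136 mg.
juxtacillin: 35–89 mL/min → 70% of 600 mg = 420 mg.
Total = 136 + 420 = 556 mg.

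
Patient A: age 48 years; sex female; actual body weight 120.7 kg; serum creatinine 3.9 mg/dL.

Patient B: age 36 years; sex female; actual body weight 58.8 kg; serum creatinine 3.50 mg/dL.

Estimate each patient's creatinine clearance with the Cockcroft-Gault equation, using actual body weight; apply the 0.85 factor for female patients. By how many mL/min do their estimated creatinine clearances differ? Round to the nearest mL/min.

13 mL/min

Patient A: CrCl = (140 − 48) × 120.7 / (72 × 3.9) × 0.85 = 11104.4 / 280.80 × 0.85 ≈ 33.6 mL/min
Patient B: CrCl = (140 − 36) × 58.8 / (72 × 3.5) × 0.85 = 6115.2 / 252.00 × 0.85 ≈ 20.6 mL/min
|33.6 − 20.6| = 13.0 mL/min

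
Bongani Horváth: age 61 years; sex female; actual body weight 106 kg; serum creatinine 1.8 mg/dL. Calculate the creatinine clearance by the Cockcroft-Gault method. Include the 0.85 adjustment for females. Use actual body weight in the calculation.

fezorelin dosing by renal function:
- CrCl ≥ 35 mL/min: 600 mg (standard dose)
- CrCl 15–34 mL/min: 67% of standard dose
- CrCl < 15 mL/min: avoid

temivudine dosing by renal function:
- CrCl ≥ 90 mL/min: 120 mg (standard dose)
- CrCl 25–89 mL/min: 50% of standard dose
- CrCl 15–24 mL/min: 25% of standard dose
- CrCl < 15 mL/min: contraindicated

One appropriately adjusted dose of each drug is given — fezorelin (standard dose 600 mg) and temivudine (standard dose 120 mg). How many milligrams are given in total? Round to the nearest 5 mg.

CrCl = (140 − 61) × 106 / (72 × 1.8) × 0.85 = 8374.0 / 129.60 × 0.85 ≈ 54.9 mL/min
CrCl ≈ 55 mL/min.
fezorelin: ≥ 35 mL/min → 100% of 600 mg = 600 mg.
temivudine: 25–89 mL/min → 50% of 120 mg = 60 mg.
Total = 600 + 60 = 660 mg.

660 mg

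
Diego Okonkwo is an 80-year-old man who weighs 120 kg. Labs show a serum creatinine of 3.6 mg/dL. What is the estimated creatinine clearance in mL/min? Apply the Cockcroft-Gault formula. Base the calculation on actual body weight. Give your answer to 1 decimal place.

27.8 mL/min

CrCl = (140 − 80) × 120 / (72 × 3.6) = 7200.0 / 259.20 ≈ 27.8 mL/min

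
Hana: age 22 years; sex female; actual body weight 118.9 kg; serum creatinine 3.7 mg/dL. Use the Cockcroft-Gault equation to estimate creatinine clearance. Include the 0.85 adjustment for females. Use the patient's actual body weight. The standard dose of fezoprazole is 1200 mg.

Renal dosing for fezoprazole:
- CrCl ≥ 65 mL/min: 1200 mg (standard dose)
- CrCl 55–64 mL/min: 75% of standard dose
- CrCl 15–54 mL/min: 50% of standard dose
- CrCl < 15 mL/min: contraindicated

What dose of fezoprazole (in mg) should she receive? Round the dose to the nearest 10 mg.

600 mg

CrCl = (140 − 22) × 118.9 / (72 × 3.7) × 0.85 = 14030.2 / 266.40 × 0.85 ≈ 44.8 mL/min
CrCl ≈ 45 mL/min → bracket 15–54 mL/min.
50% of 1200 mg = 600 mg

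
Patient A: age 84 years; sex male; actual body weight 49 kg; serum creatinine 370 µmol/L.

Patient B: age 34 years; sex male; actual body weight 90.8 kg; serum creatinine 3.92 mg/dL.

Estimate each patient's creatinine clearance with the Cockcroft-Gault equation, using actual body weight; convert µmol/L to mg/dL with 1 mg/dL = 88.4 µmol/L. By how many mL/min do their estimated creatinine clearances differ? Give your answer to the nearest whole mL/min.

Patient A: SCr = 370 / 88.4 = 4.186 mg/dL
Patient A: CrCl = (140 − 84) × 49 / (72 × 4.186) = 2744.0 / 301.39 ≈ 9.1 mL/min
Patient B: CrCl = (140 − 34) × 90.8 / (72 × 3.92) = 9624.8 / 282.24 ≈ 34.1 mL/min
|9.1 − 34.1| = 25.0 mL/min

25 mL/min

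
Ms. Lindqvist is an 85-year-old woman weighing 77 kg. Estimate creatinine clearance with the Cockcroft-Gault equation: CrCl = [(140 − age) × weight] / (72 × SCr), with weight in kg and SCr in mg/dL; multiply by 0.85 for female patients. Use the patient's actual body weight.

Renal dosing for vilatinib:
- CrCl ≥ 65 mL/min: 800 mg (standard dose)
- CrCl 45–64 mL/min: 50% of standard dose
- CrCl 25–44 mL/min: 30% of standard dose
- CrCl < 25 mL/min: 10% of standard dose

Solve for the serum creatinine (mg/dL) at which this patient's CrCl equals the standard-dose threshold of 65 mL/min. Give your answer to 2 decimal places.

0.77 mg/dL

Standard dose requires CrCl ≥ 65 mL/min.
Set (140 − 85) × 77 × 0.85 / (72 × SCr) = 65
SCr = (140 − 85) × 77 × 0.85 / (72 × 65) = 0.769 mg/dL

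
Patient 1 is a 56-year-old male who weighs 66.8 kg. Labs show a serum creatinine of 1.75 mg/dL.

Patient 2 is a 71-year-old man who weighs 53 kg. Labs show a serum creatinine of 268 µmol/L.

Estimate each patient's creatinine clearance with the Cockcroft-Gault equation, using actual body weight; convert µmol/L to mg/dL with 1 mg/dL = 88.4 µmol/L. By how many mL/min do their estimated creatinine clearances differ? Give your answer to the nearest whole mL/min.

Patient 1: CrCl = (140 − 56) × 66.8 / (72 × 1.75) = 5611.2 / 126.00 ≈ 44.5 mL/min
Patient 2: SCr = 268 / 88.4 = 3.032 mg/dL
Patient 2: CrCl = (140 − 71) × 53 / (72 × 3.032) = 3657.0 / 218.30 ≈ 16.8 mL/min
|44.5 − 16.8| = 27.7 mL/min

28 mL/min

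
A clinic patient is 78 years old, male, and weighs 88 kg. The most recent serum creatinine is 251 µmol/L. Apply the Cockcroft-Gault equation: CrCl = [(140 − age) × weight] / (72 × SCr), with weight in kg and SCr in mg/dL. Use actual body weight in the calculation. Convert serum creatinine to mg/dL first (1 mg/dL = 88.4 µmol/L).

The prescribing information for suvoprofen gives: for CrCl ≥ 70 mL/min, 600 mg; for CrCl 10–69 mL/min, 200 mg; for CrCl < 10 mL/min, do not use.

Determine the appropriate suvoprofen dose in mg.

SCr = 251 / 88.4 = 2.839 mg/dL
CrCl = (140 − 78) × 88 / (72 × 2.839) = 5456.0 / 204.41 ≈ 26.7 mL/min
CrCl ≈ 27 mL/min → bracket 10–69 mL/min.
Dose for this bracket: 200 mg.

200 mg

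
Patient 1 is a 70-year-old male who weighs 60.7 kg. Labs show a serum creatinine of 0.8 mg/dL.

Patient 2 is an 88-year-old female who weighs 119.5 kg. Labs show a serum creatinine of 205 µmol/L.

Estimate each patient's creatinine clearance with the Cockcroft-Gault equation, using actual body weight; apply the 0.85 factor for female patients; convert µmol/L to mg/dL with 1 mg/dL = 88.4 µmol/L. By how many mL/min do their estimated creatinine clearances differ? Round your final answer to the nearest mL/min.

Patient 1: CrCl = (140 − 70) × 60.7 / (72 × 0.8) = 4249.0 / 57.60 ≈ 73.8 mL/min
Patient 2: SCr = 205 / 88.4 = 2.319 mg/dL
Patient 2: CrCl = (140 − 88) × 119.5 / (72 × 2.319) × 0.85 = 6214.0 / 166.97 × 0.85 ≈ 31.6 mL/min
|73.8 − 31.6| = 42.2 mL/min

42 mL/min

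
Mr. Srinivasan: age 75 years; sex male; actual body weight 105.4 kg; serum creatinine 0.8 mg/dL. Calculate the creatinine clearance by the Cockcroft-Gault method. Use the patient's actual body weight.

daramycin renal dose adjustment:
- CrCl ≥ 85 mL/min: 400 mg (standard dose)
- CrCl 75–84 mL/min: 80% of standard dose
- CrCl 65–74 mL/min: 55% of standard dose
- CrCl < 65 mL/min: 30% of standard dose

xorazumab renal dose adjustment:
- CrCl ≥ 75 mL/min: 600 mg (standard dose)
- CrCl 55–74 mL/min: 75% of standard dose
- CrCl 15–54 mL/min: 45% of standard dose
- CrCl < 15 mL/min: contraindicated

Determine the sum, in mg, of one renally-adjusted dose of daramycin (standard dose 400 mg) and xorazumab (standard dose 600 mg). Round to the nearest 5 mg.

CrCl = (140 − 75) × 105.4 / (72 × 0.8) = 6851.0 / 57.60 ≈ 118.9 mL/min
CrCl ≈ 119 mL/min.
daramycin: ≥ 85 mL/min → 100% of 400 mg = 400 mg.
xorazumab: ≥ 75 mL/min → 100% of 600 mg = 600 mg.
Total = 400 + 600 = 1000 mg.

1000 mg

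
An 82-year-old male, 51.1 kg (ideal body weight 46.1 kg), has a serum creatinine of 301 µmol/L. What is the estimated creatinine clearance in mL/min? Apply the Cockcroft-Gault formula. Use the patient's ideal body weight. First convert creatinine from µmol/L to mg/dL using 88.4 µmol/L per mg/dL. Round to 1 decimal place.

10.9 mL/min

SCr = 301 / 88.4 = 3.405 mg/dL
CrCl = (140 − 82) × 46.1 / (72 × 3.405) = 2673.8 / 245.16 ≈ 10.9 mL/min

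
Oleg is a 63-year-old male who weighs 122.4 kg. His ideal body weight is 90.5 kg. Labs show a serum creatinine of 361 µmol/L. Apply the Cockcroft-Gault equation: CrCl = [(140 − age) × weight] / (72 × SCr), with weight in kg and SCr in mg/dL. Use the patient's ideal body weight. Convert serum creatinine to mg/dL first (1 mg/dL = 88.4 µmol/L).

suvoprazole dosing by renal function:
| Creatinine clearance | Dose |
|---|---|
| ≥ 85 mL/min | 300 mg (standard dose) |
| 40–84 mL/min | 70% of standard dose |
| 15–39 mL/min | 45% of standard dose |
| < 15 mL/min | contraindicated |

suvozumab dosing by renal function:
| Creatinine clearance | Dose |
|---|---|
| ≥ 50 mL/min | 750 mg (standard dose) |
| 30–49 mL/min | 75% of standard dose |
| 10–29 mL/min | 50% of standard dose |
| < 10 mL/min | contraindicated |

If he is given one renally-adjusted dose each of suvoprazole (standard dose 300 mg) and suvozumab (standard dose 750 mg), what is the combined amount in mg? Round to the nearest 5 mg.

SCr = 361 / 88.4 = 4.084 mg/dL
CrCl = (140 − 63) × 90.5 / (72 × 4.084) = 6968.5 / 294.05 ≈ 23.7 mL/min
CrCl ≈ 24 mL/min.
suvoprazole: 15–39 mL/min → 45% of 300 mg = 135 mg.
suvozumab: 10–29 mL/min → 50% of 750 mg = 375 mg.
Total = 135 + 375 = 510 mg.

510 mg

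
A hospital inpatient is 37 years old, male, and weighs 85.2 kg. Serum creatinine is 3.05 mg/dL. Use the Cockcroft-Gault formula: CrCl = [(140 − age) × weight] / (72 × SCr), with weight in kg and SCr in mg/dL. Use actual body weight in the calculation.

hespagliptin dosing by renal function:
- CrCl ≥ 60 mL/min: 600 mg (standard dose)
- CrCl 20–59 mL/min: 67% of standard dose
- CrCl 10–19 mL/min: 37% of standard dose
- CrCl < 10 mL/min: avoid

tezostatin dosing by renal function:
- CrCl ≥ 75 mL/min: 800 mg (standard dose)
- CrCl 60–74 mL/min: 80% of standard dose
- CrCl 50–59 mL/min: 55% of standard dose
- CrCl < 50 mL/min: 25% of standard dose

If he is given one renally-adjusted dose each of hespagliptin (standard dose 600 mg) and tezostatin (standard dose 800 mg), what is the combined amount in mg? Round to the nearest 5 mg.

CrCl = (140 − 37) × 85.2 / (72 × 3.05) = 8775.6 / 219.60 ≈ 40.0 mL/min
CrCl ≈ 40 mL/min.
hespagliptin: 20–59 mL/min → 67% of 600 mg = 402 mg.
tezostatin: < 50 mL/min → 25% of 800 mg = 200 mg.
Total = 402 + 200 = 602 mg.

600 mg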